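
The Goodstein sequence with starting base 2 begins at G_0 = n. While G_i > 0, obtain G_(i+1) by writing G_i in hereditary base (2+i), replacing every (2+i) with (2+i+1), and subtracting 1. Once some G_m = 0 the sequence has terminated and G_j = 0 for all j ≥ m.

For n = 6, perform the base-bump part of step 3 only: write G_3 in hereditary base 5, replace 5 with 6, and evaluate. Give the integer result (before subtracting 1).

step 0: 6 = 2^2 + 2; sub 3 for 2: 3^3 + 3; = 30; G_1 = 30−1 = 29
step 1: 29 = 3^3 + 2; sub 4 for 3: 4^4 + 2; = 258; G_2 = 258−1 = 257
step 2: 257 = 4^4 + 1; sub 5 for 4: 5^5 + 1; = 3126; G_3 = 3126−1 = 3125
step 3: 3125 = 5^5; sub 6 for 5: 6^6; = 46656; G_4 = 46656−1 = 46655

46656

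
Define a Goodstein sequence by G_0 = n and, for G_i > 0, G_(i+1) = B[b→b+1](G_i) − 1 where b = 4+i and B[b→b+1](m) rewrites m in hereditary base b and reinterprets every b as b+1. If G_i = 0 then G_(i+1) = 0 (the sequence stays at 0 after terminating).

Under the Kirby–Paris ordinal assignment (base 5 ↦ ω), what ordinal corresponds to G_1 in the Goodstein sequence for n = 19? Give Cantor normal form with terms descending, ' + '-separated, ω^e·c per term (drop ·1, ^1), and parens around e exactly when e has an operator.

i=0: 19 = 4^2 + 3 (b=4); 4→5: 5^2 + 3 = 28; 28−1 = 27
i=1: 27 = 5^2 + 2 (b=5); 5→6: 6^2 + 2 = 38; 38−1 = 37

ω^2 + 2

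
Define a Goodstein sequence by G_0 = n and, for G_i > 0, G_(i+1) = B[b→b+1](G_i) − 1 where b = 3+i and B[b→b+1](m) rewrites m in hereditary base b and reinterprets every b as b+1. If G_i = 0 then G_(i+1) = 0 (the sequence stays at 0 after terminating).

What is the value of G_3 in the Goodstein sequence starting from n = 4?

3

4 —HB3→ 3 + 1 —bump→ 4 + 1 = 5 —(−1)→ 4
4 —HB4→ 4 —bump→ 5 = 5 —(−1)→ 4
4 —HB5→ 4 —bump→ 4 = 4 —(−1)→ 3
3 —HB6→ 3 —bump→ 3 = 3 —(−1)→ 2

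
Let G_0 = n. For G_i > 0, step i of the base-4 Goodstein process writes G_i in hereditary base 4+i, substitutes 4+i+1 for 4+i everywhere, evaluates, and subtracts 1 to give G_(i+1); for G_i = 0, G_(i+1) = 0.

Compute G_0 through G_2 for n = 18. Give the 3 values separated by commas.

base 4: 18 = 4^2 + 2; at 5: 5^2 + 2 = 27; next = 26
base 5: 26 = 5^2 + 1; at 6: 6^2 + 1 = 37; next = 36

18, 26, 36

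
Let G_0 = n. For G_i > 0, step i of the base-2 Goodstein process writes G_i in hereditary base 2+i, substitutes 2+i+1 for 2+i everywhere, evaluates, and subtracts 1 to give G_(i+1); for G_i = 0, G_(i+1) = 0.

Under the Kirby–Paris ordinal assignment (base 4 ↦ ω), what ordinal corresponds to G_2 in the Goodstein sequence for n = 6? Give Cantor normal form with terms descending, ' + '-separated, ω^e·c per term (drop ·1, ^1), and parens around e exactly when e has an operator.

base 2: 6 = 2^2 + 2; at 3: 3^3 + 3 = 30; next = 29
base 3: 29 = 3^3 + 2; at 4: 4^4 + 2 = 258; next = 257
base 4: 257 = 4^4 + 1; at 5: 5^5 + 1 = 3126; next = 3125

ω^ω + 1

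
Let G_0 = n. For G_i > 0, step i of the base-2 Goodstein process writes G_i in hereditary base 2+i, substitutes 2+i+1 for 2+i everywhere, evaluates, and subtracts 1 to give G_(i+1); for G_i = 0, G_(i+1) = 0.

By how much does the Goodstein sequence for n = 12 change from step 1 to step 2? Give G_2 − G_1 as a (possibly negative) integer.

958

G_0 = 12. HB_2(12) = 2^(2 + 1) + 2^2. Bump = 108. G_1 = 107.
G_1 = 107. HB_3(107) = 3^(3 + 1) + 2·3^2 + 2·3 + 2. Bump = 1066. G_2 = 1065.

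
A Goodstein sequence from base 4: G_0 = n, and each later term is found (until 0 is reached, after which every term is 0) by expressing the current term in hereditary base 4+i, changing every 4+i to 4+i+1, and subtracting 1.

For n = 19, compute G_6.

19 —HB4→ 4^2 + 3 —bump→ 5^2 + 3 = 28 —(−1)→ 27
27 —HB5→ 5^2 + 2 —bump→ 6^2 + 2 = 38 —(−1)→ 37
37 —HB6→ 6^2 + 1 —bump→ 7^2 + 1 = 50 —(−1)→ 49
49 —HB7→ 7^2 —bump→ 8^2 = 64 —(−1)→ 63
63 —HB8→ 7·8 + 7 —bump→ 7·9 + 7 = 70 —(−1)→ 69
69 —HB9→ 7·9 + 6 —bump→ 7·10 + 6 = 76 —(−1)→ 75
75 —HB10→ 7·10 + 5 —bump→ 7·11 + 5 = 82 —(−1)→ 81

75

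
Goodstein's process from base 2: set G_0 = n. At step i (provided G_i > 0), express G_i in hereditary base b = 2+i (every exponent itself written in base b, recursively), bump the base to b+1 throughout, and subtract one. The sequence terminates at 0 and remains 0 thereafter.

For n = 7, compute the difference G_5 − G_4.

i=0: 7 = 2^2 + 2 + 1 (b=2); 2→3: 3^3 + 3 + 1 = 31; 31−1 = 30
i=1: 30 = 3^3 + 3 (b=3); 3→4: 4^4 + 4 = 260; 260−1 = 259
i=2: 259 = 4^4 + 3 (b=4); 4→5: 5^5 + 3 = 3128; 3128−1 = 3127
i=3: 3127 = 5^5 + 2 (b=5); 5→6: 6^6 + 2 = 46658; 46658−1 = 46657
i=4: 46657 = 6^6 + 1 (b=6); 6→7: 7^7 + 1 = 823544; 823544−1 = 823543

776886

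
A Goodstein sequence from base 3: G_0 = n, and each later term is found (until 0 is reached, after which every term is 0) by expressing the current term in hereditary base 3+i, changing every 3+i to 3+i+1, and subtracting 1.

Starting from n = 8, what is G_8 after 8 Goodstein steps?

base 3: 8 = 2·3 + 2; at 4: 2·4 + 2 = 10; next = 9
base 4: 9 = 2·4 + 1; at 5: 2·5 + 1 = 11; next = 10
base 5: 10 = 2·5; at 6: 2·6 = 12; next = 11
base 6: 11 = 6 + 5; at 7: 7 + 5 = 12; next = 11
base 7: 11 = 7 + 4; at 8: 8 + 4 = 12; next = 11
base 8: 11 = 8 + 3; at 9: 9 + 3 = 12; next = 11
base 9: 11 = 9 + 2; at 10: 10 + 2 = 12; next = 11
base 10: 11 = 10 + 1; at 11: 11 + 1 = 12; next = 11

11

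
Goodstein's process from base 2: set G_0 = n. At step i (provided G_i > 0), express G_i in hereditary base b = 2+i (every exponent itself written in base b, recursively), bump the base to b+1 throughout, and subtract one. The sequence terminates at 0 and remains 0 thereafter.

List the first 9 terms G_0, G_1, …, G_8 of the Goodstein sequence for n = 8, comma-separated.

step 0: 8 = 2^(2 + 1); sub 3 for 2: 3^(3 + 1); = 81; G_1 = 81−1 = 80
step 1: 80 = 2·3^3 + 2·3^2 + 2·3 + 2; sub 4 for 3: 2·4^4 + 2·4^2 + 2·4 + 2; = 554; G_2 = 554−1 = 553
step 2: 553 = 2·4^4 + 2·4^2 + 2·4 + 1; sub 5 for 4: 2·5^5 + 2·5^2 + 2·5 + 1; = 6311; G_3 = 6311−1 = 6310
step 3: 6310 = 2·5^5 + 2·5^2 + 2·5; sub 6 for 5: 2·6^6 + 2·6^2 + 2·6; = 93396; G_4 = 93396−1 = 93395
step 4: 93395 = 2·6^6 + 2·6^2 + 6 + 5; sub 7 for 6: 2·7^7 + 2·7^2 + 7 + 5; = 1647196; G_5 = 1647196−1 = 1647195
step 5: 1647195 = 2·7^7 + 2·7^2 + 7 + 4; sub 8 for 7: 2·8^8 + 2·8^2 + 8 + 4; = 33554572; G_6 = 33554572−1 = 33554571
step 6: 33554571 = 2·8^8 + 2·8^2 + 8 + 3; sub 9 for 8: 2·9^9 + 2·9^2 + 9 + 3; = 774841152; G_7 = 774841152−1 = 774841151
step 7: 774841151 = 2·9^9 + 2·9^2 + 9 + 2; sub 10 for 9: 2·10^10 + 2·10^2 + 10 + 2; = 20000000212; G_8 = 20000000212−1 = 20000000211

8, 80, 553, 6310, 93395, 1647195, 33554571, 774841151, 20000000211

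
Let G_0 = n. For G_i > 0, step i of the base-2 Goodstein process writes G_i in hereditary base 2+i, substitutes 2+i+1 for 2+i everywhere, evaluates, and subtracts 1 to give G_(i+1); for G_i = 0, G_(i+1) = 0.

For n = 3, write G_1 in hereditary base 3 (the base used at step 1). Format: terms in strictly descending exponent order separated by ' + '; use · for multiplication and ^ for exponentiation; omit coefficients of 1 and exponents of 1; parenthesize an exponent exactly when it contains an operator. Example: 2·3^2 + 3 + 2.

step 0: 3 = 2 + 1; sub 3 for 2: 3 + 1; = 4; G_1 = 4−1 = 3
step 1: 3 = 3; sub 4 for 3: 4; = 4; G_2 = 4−1 = 3

3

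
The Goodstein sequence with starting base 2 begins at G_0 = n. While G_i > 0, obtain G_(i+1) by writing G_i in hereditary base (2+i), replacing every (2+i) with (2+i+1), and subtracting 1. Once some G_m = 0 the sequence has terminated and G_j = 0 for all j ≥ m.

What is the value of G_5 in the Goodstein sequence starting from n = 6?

i=0: 6 = 2^2 + 2 (b=2); 2→3: 3^3 + 3 = 30; 30−1 = 29
i=1: 29 = 3^3 + 2 (b=3); 3→4: 4^4 + 2 = 258; 258−1 = 257
i=2: 257 = 4^4 + 1 (b=4); 4→5: 5^5 + 1 = 3126; 3126−1 = 3125
i=3: 3125 = 5^5 (b=5); 5→6: 6^6 = 46656; 46656−1 = 46655
i=4: 46655 = 5·6^5 + 5·6^4 + 5·6^3 + 5·6^2 + 5·6 + 5 (b=6); 6→7: 5·7^5 + 5·7^4 + 5·7^3 + 5·7^2 + 5·7 + 5 = 98040; 98040−1 = 98039
i=5: 98039 = 5·7^5 + 5·7^4 + 5·7^3 + 5·7^2 + 5·7 + 4 (b=7); 7→8: 5·8^5 + 5·8^4 + 5·8^3 + 5·8^2 + 5·8 + 4 = 187244; 187244−1 = 187243

98039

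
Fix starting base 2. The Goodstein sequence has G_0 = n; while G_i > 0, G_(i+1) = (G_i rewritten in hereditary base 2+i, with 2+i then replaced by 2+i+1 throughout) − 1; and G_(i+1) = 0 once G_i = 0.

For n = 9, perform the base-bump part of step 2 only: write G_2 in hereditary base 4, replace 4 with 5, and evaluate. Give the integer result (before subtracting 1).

base 2: 9 = 2^(2 + 1) + 1; at 3: 3^(3 + 1) + 1 = 82; next = 81
base 3: 81 = 3^(3 + 1); at 4: 4^(4 + 1) = 1024; next = 1023

9843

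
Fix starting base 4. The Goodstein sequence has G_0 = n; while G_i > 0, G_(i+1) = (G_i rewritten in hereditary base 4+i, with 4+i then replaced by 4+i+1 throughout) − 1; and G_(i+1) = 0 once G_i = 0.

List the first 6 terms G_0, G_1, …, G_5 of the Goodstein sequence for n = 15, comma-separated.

15, 17, 19, 21, 23, 24

base 4: 15 = 3·4 + 3; at 5: 3·5 + 3 = 18; next = 17
base 5: 17 = 3·5 + 2; at 6: 3·6 + 2 = 20; next = 19
base 6: 19 = 3·6 + 1; at 7: 3·7 + 1 = 22; next = 21
base 7: 21 = 3·7; at 8: 3·8 = 24; next = 23
base 8: 23 = 2·8 + 7; at 9: 2·9 + 7 = 25; next = 24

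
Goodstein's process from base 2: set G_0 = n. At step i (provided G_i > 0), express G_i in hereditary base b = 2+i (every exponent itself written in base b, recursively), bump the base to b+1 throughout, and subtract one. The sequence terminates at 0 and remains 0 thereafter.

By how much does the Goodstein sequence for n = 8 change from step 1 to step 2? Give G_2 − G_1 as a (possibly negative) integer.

473

i=0: 8 = 2^(2 + 1) (b=2); 2→3: 3^(3 + 1) = 81; 81−1 = 80
i=1: 80 = 2·3^3 + 2·3^2 + 2·3 + 2 (b=3); 3→4: 2·4^4 + 2·4^2 + 2·4 + 2 = 554; 554−1 = 553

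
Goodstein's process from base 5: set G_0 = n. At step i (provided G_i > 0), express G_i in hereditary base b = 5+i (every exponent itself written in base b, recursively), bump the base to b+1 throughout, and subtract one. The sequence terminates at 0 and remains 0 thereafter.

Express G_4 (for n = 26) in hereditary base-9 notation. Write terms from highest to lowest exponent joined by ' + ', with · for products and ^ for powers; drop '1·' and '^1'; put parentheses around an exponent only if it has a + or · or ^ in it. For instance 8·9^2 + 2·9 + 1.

6·9 + 4

G_0 = 26. HB_5(26) = 5^2 + 1. Bump = 37. G_1 = 36.
G_1 = 36. HB_6(36) = 6^2. Bump = 49. G_2 = 48.
G_2 = 48. HB_7(48) = 6·7 + 6. Bump = 54. G_3 = 53.
G_3 = 53. HB_8(53) = 6·8 + 5. Bump = 59. G_4 = 58.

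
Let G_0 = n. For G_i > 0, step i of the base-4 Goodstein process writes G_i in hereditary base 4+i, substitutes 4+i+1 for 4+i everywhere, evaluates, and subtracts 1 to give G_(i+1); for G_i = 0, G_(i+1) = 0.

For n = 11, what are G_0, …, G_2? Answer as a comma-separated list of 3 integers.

11, 12, 13

base 4: 11 = 2·4 + 3; at 5: 2·5 + 3 = 13; next = 12
base 5: 12 = 2·5 + 2; at 6: 2·6 + 2 = 14; next = 13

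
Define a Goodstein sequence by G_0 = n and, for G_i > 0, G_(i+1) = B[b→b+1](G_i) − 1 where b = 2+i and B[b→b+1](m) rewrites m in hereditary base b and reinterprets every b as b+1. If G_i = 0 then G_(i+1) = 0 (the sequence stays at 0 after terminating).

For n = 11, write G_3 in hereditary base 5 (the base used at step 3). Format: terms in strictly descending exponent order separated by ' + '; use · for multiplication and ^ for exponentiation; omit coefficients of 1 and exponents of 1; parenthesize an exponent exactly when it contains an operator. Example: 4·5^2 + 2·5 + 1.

5^(5 + 1) + 2

(0) 11|_2 = 2^(2 + 1) + 2 + 1 ↦ 3^(3 + 1) + 3 + 1|_3 = 85 ⇒ 84
(1) 84|_3 = 3^(3 + 1) + 3 ↦ 4^(4 + 1) + 4|_4 = 1028 ⇒ 1027
(2) 1027|_4 = 4^(4 + 1) + 3 ↦ 5^(5 + 1) + 3|_5 = 15628 ⇒ 15627
(3) 15627|_5 = 5^(5 + 1) + 2 ↦ 6^(6 + 1) + 2|_6 = 279938 ⇒ 279937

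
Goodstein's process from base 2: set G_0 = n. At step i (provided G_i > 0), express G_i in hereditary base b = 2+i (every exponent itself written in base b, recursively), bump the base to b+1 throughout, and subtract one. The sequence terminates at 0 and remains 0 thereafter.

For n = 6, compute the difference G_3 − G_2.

2868

G_0 = 6. HB_2(6) = 2^2 + 2. Bump = 30. G_1 = 29.
G_1 = 29. HB_3(29) = 3^3 + 2. Bump = 258. G_2 = 257.
G_2 = 257. HB_4(257) = 4^4 + 1. Bump = 3126. G_3 = 3125.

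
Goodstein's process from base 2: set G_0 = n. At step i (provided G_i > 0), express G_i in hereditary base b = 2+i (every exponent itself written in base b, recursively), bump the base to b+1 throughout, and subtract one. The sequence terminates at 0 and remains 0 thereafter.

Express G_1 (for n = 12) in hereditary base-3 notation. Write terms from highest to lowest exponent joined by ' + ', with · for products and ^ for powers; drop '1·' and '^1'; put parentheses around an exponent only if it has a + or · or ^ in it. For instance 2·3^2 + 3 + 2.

3^(3 + 1) + 2·3^2 + 2·3 + 2

(0) 12|_2 = 2^(2 + 1) + 2^2 ↦ 3^(3 + 1) + 3^3|_3 = 108 ⇒ 107
(1) 107|_3 = 3^(3 + 1) + 2·3^2 + 2·3 + 2 ↦ 4^(4 + 1) + 2·4^2 + 2·4 + 2|_4 = 1066 ⇒ 1065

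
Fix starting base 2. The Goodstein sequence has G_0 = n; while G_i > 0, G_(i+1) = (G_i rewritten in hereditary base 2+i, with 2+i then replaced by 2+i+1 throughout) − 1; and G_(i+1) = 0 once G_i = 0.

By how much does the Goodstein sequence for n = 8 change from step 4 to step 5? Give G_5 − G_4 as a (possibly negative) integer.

i=0: 8 = 2^(2 + 1) (b=2); 2→3: 3^(3 + 1) = 81; 81−1 = 80
i=1: 80 = 2·3^3 + 2·3^2 + 2·3 + 2 (b=3); 3→4: 2·4^4 + 2·4^2 + 2·4 + 2 = 554; 554−1 = 553
i=2: 553 = 2·4^4 + 2·4^2 + 2·4 + 1 (b=4); 4→5: 2·5^5 + 2·5^2 + 2·5 + 1 = 6311; 6311−1 = 6310
i=3: 6310 = 2·5^5 + 2·5^2 + 2·5 (b=5); 5→6: 2·6^6 + 2·6^2 + 2·6 = 93396; 93396−1 = 93395
i=4: 93395 = 2·6^6 + 2·6^2 + 6 + 5 (b=6); 6→7: 2·7^7 + 2·7^2 + 7 + 5 = 1647196; 1647196−1 = 1647195

1553800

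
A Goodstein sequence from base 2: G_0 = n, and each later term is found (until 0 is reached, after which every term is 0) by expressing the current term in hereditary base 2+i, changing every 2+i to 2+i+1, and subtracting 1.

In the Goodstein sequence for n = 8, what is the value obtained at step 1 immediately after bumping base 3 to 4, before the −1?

step 0: 8 = 2^(2 + 1); sub 3 for 2: 3^(3 + 1); = 81; G_1 = 81−1 = 80
step 1: 80 = 2·3^3 + 2·3^2 + 2·3 + 2; sub 4 for 3: 2·4^4 + 2·4^2 + 2·4 + 2; = 554; G_2 = 554−1 = 553

554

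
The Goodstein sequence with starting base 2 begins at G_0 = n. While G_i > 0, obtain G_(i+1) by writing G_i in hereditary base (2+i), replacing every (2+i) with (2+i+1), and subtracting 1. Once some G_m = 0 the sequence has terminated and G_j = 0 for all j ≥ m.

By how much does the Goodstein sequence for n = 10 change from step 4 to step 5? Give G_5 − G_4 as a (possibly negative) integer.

step 0: 10 = 2^(2 + 1) + 2; sub 3 for 2: 3^(3 + 1) + 3; = 84; G_1 = 84−1 = 83
step 1: 83 = 3^(3 + 1) + 2; sub 4 for 3: 4^(4 + 1) + 2; = 1026; G_2 = 1026−1 = 1025
step 2: 1025 = 4^(4 + 1) + 1; sub 5 for 4: 5^(5 + 1) + 1; = 15626; G_3 = 15626−1 = 15625
step 3: 15625 = 5^(5 + 1); sub 6 for 5: 6^(6 + 1); = 279936; G_4 = 279936−1 = 279935
step 4: 279935 = 5·6^6 + 5·6^5 + 5·6^4 + 5·6^3 + 5·6^2 + 5·6 + 5; sub 7 for 6: 5·7^7 + 5·7^5 + 5·7^4 + 5·7^3 + 5·7^2 + 5·7 + 5; = 4215755; G_5 = 4215755−1 = 4215754

3935819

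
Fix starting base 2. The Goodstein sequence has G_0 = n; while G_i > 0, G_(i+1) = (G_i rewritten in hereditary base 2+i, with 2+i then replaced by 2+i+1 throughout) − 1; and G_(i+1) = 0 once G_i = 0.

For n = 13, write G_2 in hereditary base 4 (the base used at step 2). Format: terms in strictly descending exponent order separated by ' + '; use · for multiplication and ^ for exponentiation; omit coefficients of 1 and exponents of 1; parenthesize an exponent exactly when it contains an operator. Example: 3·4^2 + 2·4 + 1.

4^(4 + 1) + 3·4^3 + 3·4^2 + 3·4 + 3

i=0: 13 = 2^(2 + 1) + 2^2 + 1 (b=2); 2→3: 3^(3 + 1) + 3^3 + 1 = 109; 109−1 = 108
i=1: 108 = 3^(3 + 1) + 3^3 (b=3); 3→4: 4^(4 + 1) + 4^4 = 1280; 1280−1 = 1279
i=2: 1279 = 4^(4 + 1) + 3·4^3 + 3·4^2 + 3·4 + 3 (b=4); 4→5: 5^(5 + 1) + 3·5^3 + 3·5^2 + 3·5 + 3 = 16093; 16093−1 = 16092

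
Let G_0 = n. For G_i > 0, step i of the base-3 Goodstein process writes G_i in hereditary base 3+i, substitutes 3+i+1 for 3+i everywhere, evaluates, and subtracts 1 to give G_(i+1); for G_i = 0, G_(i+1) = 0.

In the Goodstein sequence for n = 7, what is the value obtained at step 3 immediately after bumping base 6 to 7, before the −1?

(0) 7|_3 = 2·3 + 1 ↦ 2·4 + 1|_4 = 9 ⇒ 8
(1) 8|_4 = 2·4 ↦ 2·5|_5 = 10 ⇒ 9
(2) 9|_5 = 5 + 4 ↦ 6 + 4|_6 = 10 ⇒ 9
(3) 9|_6 = 6 + 3 ↦ 7 + 3|_7 = 10 ⇒ 9

10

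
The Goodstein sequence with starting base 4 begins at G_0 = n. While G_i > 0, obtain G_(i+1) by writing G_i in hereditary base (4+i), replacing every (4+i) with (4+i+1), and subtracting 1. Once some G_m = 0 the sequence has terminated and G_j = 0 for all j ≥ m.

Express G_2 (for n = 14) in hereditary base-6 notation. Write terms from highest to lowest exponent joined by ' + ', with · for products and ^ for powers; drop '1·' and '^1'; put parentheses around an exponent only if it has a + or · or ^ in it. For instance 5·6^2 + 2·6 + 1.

G_0=14  [base 4] 3·4 + 2  →[4↦5]→  3·5 + 2 = 17  −1 ⇒ G_1=16
G_1=16  [base 5] 3·5 + 1  →[5↦6]→  3·6 + 1 = 19  −1 ⇒ G_2=18
G_2=18  [base 6] 3·6  →[6↦7]→  3·7 = 21  −1 ⇒ G_3=20

3·6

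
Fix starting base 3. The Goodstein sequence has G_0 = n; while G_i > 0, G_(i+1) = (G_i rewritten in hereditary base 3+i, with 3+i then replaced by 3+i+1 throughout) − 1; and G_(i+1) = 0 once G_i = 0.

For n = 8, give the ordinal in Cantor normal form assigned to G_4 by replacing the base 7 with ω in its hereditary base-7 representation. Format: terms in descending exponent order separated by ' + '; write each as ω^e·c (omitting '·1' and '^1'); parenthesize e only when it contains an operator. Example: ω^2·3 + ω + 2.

ω + 4

base 3: 8 = 2·3 + 2; at 4: 2·4 + 2 = 10; next = 9
base 4: 9 = 2·4 + 1; at 5: 2·5 + 1 = 11; next = 10
base 5: 10 = 2·5; at 6: 2·6 = 12; next = 11
base 6: 11 = 6 + 5; at 7: 7 + 5 = 12; next = 11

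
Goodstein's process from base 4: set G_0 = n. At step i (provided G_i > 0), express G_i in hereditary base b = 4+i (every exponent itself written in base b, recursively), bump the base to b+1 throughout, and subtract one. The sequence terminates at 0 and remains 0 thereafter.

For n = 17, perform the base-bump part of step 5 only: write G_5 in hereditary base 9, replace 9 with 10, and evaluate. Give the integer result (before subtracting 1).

52

G_0 = 17. HB_4(17) = 4^2 + 1. Bump = 26. G_1 = 25.
G_1 = 25. HB_5(25) = 5^2. Bump = 36. G_2 = 35.
G_2 = 35. HB_6(35) = 5·6 + 5. Bump = 40. G_3 = 39.
G_3 = 39. HB_7(39) = 5·7 + 4. Bump = 44. G_4 = 43.
G_4 = 43. HB_8(43) = 5·8 + 3. Bump = 48. G_5 = 47.
G_5 = 47. HB_9(47) = 5·9 + 2. Bump = 52. G_6 = 51.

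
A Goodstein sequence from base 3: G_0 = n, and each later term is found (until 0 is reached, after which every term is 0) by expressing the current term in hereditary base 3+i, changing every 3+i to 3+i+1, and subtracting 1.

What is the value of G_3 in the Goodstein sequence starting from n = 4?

i=0: 4 = 3 + 1 (b=3); 3→4: 4 + 1 = 5; 5−1 = 4
i=1: 4 = 4 (b=4); 4→5: 5 = 5; 5−1 = 4
i=2: 4 = 4 (b=5); 5→6: 4 = 4; 4−1 = 3
i=3: 3 = 3 (b=6); 6→7: 3 = 3; 3−1 = 2

3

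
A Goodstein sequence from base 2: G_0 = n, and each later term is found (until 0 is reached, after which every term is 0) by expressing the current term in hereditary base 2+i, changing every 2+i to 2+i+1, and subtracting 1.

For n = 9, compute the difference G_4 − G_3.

130901

step 0: 9 = 2^(2 + 1) + 1; sub 3 for 2: 3^(3 + 1) + 1; = 82; G_1 = 82−1 = 81
step 1: 81 = 3^(3 + 1); sub 4 for 3: 4^(4 + 1); = 1024; G_2 = 1024−1 = 1023
step 2: 1023 = 3·4^4 + 3·4^3 + 3·4^2 + 3·4 + 3; sub 5 for 4: 3·5^5 + 3·5^3 + 3·5^2 + 3·5 + 3; = 9843; G_3 = 9843−1 = 9842
step 3: 9842 = 3·5^5 + 3·5^3 + 3·5^2 + 3·5 + 2; sub 6 for 5: 3·6^6 + 3·6^3 + 3·6^2 + 3·6 + 2; = 140744; G_4 = 140744−1 = 140743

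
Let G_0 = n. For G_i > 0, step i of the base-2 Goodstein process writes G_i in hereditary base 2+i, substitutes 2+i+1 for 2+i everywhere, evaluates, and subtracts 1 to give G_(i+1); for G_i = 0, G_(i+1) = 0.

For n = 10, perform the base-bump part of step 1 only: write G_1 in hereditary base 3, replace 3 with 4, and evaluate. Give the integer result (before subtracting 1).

1026

step 0: 10 = 2^(2 + 1) + 2; sub 3 for 2: 3^(3 + 1) + 3; = 84; G_1 = 84−1 = 83
step 1: 83 = 3^(3 + 1) + 2; sub 4 for 3: 4^(4 + 1) + 2; = 1026; G_2 = 1026−1 = 1025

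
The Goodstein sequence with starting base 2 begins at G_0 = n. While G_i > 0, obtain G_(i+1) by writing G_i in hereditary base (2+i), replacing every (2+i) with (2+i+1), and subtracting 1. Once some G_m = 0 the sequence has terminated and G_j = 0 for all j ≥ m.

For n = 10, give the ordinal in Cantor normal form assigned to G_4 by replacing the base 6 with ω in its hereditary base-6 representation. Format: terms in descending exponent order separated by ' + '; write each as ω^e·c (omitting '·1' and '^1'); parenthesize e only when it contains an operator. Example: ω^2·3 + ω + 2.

i=0: 10 = 2^(2 + 1) + 2 (b=2); 2→3: 3^(3 + 1) + 3 = 84; 84−1 = 83
i=1: 83 = 3^(3 + 1) + 2 (b=3); 3→4: 4^(4 + 1) + 2 = 1026; 1026−1 = 1025
i=2: 1025 = 4^(4 + 1) + 1 (b=4); 4→5: 5^(5 + 1) + 1 = 15626; 15626−1 = 15625
i=3: 15625 = 5^(5 + 1) (b=5); 5→6: 6^(6 + 1) = 279936; 279936−1 = 279935

ω^ω·5 + ω^5·5 + ω^4·5 + ω^3·5 + ω^2·5 + ω·5 + 5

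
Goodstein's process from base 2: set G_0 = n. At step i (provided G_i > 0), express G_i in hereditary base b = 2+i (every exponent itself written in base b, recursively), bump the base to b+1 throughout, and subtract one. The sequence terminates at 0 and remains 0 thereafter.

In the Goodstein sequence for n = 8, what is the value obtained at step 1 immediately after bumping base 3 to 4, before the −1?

554

base 2: 8 = 2^(2 + 1); at 3: 3^(3 + 1) = 81; next = 80
base 3: 80 = 2·3^3 + 2·3^2 + 2·3 + 2; at 4: 2·4^4 + 2·4^2 + 2·4 + 2 = 554; next = 553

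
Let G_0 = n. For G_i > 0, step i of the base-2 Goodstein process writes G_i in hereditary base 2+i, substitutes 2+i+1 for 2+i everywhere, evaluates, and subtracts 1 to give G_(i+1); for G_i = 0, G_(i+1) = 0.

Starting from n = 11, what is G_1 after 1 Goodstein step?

11 —HB2→ 2^(2 + 1) + 2 + 1 —bump→ 3^(3 + 1) + 3 + 1 = 85 —(−1)→ 84
84 —HB3→ 3^(3 + 1) + 3 —bump→ 4^(4 + 1) + 4 = 1028 —(−1)→ 1027

84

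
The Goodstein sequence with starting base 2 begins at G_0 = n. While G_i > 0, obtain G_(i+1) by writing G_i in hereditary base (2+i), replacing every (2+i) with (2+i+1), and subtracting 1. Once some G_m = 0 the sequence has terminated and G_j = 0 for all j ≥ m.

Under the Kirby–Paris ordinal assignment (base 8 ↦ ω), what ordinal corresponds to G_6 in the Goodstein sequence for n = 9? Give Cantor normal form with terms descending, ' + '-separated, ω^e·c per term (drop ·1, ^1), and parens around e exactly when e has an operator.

ω^ω·3 + ω^3·3 + ω^2·3 + ω·2 + 7

i=0: 9 = 2^(2 + 1) + 1 (b=2); 2→3: 3^(3 + 1) + 1 = 82; 82−1 = 81
i=1: 81 = 3^(3 + 1) (b=3); 3→4: 4^(4 + 1) = 1024; 1024−1 = 1023
i=2: 1023 = 3·4^4 + 3·4^3 + 3·4^2 + 3·4 + 3 (b=4); 4→5: 3·5^5 + 3·5^3 + 3·5^2 + 3·5 + 3 = 9843; 9843−1 = 9842
i=3: 9842 = 3·5^5 + 3·5^3 + 3·5^2 + 3·5 + 2 (b=5); 5→6: 3·6^6 + 3·6^3 + 3·6^2 + 3·6 + 2 = 140744; 140744−1 = 140743
i=4: 140743 = 3·6^6 + 3·6^3 + 3·6^2 + 3·6 + 1 (b=6); 6→7: 3·7^7 + 3·7^3 + 3·7^2 + 3·7 + 1 = 2471827; 2471827−1 = 2471826
i=5: 2471826 = 3·7^7 + 3·7^3 + 3·7^2 + 3·7 (b=7); 7→8: 3·8^8 + 3·8^3 + 3·8^2 + 3·8 = 50333400; 50333400−1 = 50333399
i=6: 50333399 = 3·8^8 + 3·8^3 + 3·8^2 + 2·8 + 7 (b=8); 8→9: 3·9^9 + 3·9^3 + 3·9^2 + 2·9 + 7 = 1162263922; 1162263922−1 = 1162263921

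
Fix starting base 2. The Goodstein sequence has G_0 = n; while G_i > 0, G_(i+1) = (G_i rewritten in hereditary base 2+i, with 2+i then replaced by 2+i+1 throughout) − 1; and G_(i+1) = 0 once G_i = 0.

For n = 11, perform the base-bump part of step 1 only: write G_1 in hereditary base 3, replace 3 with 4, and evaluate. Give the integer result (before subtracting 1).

step 0: 11 = 2^(2 + 1) + 2 + 1; sub 3 for 2: 3^(3 + 1) + 3 + 1; = 85; G_1 = 85−1 = 84
step 1: 84 = 3^(3 + 1) + 3; sub 4 for 3: 4^(4 + 1) + 4; = 1028; G_2 = 1028−1 = 1027

1028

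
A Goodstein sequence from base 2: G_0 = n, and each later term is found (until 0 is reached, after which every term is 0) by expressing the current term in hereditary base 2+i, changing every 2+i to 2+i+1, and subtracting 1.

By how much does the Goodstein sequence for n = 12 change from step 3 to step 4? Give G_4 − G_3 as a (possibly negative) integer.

G_0=12  [base 2] 2^(2 + 1) + 2^2  →[2↦3]→  3^(3 + 1) + 3^3 = 108  −1 ⇒ G_1=107
G_1=107  [base 3] 3^(3 + 1) + 2·3^2 + 2·3 + 2  →[3↦4]→  4^(4 + 1) + 2·4^2 + 2·4 + 2 = 1066  −1 ⇒ G_2=1065
G_2=1065  [base 4] 4^(4 + 1) + 2·4^2 + 2·4 + 1  →[4↦5]→  5^(5 + 1) + 2·5^2 + 2·5 + 1 = 15686  −1 ⇒ G_3=15685
G_3=15685  [base 5] 5^(5 + 1) + 2·5^2 + 2·5  →[5↦6]→  6^(6 + 1) + 2·6^2 + 2·6 = 280020  −1 ⇒ G_4=280019

264334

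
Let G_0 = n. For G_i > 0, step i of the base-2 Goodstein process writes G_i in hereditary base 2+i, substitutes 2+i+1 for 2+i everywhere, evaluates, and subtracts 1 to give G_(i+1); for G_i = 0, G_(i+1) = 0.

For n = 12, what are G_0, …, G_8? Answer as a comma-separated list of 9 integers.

12, 107, 1065, 15685, 280019, 5764910, 134217867, 3486784574, 100000000211

i=0: 12 = 2^(2 + 1) + 2^2 (b=2); 2→3: 3^(3 + 1) + 3^3 = 108; 108−1 = 107
i=1: 107 = 3^(3 + 1) + 2·3^2 + 2·3 + 2 (b=3); 3→4: 4^(4 + 1) + 2·4^2 + 2·4 + 2 = 1066; 1066−1 = 1065
i=2: 1065 = 4^(4 + 1) + 2·4^2 + 2·4 + 1 (b=4); 4→5: 5^(5 + 1) + 2·5^2 + 2·5 + 1 = 15686; 15686−1 = 15685
i=3: 15685 = 5^(5 + 1) + 2·5^2 + 2·5 (b=5); 5→6: 6^(6 + 1) + 2·6^2 + 2·6 = 280020; 280020−1 = 280019
i=4: 280019 = 6^(6 + 1) + 2·6^2 + 6 + 5 (b=6); 6→7: 7^(7 + 1) + 2·7^2 + 7 + 5 = 5764911; 5764911−1 = 5764910
i=5: 5764910 = 7^(7 + 1) + 2·7^2 + 7 + 4 (b=7); 7→8: 8^(8 + 1) + 2·8^2 + 8 + 4 = 134217868; 134217868−1 = 134217867
i=6: 134217867 = 8^(8 + 1) + 2·8^2 + 8 + 3 (b=8); 8→9: 9^(9 + 1) + 2·9^2 + 9 + 3 = 3486784575; 3486784575−1 = 3486784574
i=7: 3486784574 = 9^(9 + 1) + 2·9^2 + 9 + 2 (b=9); 9→10: 10^(10 + 1) + 2·10^2 + 10 + 2 = 100000000212; 100000000212−1 = 100000000211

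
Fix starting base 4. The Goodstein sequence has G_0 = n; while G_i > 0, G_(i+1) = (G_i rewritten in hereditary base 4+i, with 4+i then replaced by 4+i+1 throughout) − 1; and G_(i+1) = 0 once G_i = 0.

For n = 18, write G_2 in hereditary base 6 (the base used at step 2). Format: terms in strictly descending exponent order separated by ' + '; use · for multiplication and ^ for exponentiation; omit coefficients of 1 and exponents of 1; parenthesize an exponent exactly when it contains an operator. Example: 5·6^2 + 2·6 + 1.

6^2

[0] 18 ≡ 4^2 + 2 (base 4). Lift 5: 27. −1: 26.
[1] 26 ≡ 5^2 + 1 (base 5). Lift 6: 37. −1: 36.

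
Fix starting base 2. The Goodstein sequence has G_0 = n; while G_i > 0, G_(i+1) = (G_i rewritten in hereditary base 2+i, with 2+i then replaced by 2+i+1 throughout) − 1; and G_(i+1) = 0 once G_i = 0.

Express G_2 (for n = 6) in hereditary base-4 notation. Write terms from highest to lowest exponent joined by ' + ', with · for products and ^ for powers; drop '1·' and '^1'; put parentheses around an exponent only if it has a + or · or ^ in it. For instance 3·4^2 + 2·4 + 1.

base 2: 6 = 2^2 + 2; at 3: 3^3 + 3 = 30; next = 29
base 3: 29 = 3^3 + 2; at 4: 4^4 + 2 = 258; next = 257
base 4: 257 = 4^4 + 1; at 5: 5^5 + 1 = 3126; next = 3125

4^4 + 1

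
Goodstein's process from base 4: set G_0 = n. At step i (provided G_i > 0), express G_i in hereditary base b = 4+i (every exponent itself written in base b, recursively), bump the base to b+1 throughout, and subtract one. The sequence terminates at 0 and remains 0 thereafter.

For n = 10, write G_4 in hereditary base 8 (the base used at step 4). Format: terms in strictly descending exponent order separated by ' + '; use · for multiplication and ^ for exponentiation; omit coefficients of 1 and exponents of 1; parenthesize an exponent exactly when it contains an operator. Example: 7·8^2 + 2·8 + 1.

(0) 10|_4 = 2·4 + 2 ↦ 2·5 + 2|_5 = 12 ⇒ 11
(1) 11|_5 = 2·5 + 1 ↦ 2·6 + 1|_6 = 13 ⇒ 12
(2) 12|_6 = 2·6 ↦ 2·7|_7 = 14 ⇒ 13
(3) 13|_7 = 7 + 6 ↦ 8 + 6|_8 = 14 ⇒ 13
(4) 13|_8 = 8 + 5 ↦ 9 + 5|_9 = 14 ⇒ 13

8 + 5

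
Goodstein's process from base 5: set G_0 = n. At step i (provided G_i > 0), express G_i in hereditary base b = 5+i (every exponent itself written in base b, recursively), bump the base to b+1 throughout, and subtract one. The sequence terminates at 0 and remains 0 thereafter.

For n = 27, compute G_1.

37

[0] 27 ≡ 5^2 + 2 (base 5). Lift 6: 38. −1: 37.
[1] 37 ≡ 6^2 + 1 (base 6). Lift 7: 50. −1: 49.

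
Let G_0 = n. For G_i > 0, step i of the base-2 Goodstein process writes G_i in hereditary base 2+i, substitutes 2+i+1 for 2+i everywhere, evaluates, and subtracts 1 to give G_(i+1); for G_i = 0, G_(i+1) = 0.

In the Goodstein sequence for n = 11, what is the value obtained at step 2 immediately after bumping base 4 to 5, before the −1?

[0] 11 ≡ 2^(2 + 1) + 2 + 1 (base 2). Lift 3: 85. −1: 84.
[1] 84 ≡ 3^(3 + 1) + 3 (base 3). Lift 4: 1028. −1: 1027.
[2] 1027 ≡ 4^(4 + 1) + 3 (base 4). Lift 5: 15628. −1: 15627.

15628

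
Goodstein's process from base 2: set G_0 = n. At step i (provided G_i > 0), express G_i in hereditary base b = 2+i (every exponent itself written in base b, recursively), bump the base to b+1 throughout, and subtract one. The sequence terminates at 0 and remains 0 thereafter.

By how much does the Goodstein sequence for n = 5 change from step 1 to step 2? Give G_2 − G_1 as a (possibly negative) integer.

G_0=5  [base 2] 2^2 + 1  →[2↦3]→  3^3 + 1 = 28  −1 ⇒ G_1=27
G_1=27  [base 3] 3^3  →[3↦4]→  4^4 = 256  −1 ⇒ G_2=255

228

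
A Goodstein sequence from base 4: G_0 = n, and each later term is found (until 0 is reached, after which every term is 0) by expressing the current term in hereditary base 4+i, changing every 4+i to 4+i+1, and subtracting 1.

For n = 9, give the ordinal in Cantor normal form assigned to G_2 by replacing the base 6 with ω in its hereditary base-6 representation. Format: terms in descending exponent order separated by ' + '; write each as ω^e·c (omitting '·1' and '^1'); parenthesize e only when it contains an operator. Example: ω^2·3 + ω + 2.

ω + 5

[0] 9 ≡ 2·4 + 1 (base 4). Lift 5: 11. −1: 10.
[1] 10 ≡ 2·5 (base 5). Lift 6: 12. −1: 11.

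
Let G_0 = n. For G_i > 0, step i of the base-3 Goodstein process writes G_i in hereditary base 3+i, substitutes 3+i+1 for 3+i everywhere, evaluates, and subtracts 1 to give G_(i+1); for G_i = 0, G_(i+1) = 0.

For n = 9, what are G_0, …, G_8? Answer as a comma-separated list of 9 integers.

step 0: 9 = 3^2; sub 4 for 3: 4^2; = 16; G_1 = 16−1 = 15
step 1: 15 = 3·4 + 3; sub 5 for 4: 3·5 + 3; = 18; G_2 = 18−1 = 17
step 2: 17 = 3·5 + 2; sub 6 for 5: 3·6 + 2; = 20; G_3 = 20−1 = 19
step 3: 19 = 3·6 + 1; sub 7 for 6: 3·7 + 1; = 22; G_4 = 22−1 = 21
step 4: 21 = 3·7; sub 8 for 7: 3·8; = 24; G_5 = 24−1 = 23
step 5: 23 = 2·8 + 7; sub 9 for 8: 2·9 + 7; = 25; G_6 = 25−1 = 24
step 6: 24 = 2·9 + 6; sub 10 for 9: 2·10 + 6; = 26; G_7 = 26−1 = 25
step 7: 25 = 2·10 + 5; sub 11 for 10: 2·11 + 5; = 27; G_8 = 27−1 = 26

9, 15, 17, 19, 21, 23, 24, 25, 26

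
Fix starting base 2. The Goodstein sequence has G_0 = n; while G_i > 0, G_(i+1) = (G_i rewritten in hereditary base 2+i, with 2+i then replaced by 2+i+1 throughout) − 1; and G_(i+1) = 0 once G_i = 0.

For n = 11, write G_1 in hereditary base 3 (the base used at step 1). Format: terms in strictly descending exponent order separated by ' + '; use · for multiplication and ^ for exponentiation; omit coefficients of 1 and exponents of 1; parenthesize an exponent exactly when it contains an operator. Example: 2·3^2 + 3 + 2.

11 —HB2→ 2^(2 + 1) + 2 + 1 —bump→ 3^(3 + 1) + 3 + 1 = 85 —(−1)→ 84
84 —HB3→ 3^(3 + 1) + 3 —bump→ 4^(4 + 1) + 4 = 1028 —(−1)→ 1027

3^(3 + 1) + 3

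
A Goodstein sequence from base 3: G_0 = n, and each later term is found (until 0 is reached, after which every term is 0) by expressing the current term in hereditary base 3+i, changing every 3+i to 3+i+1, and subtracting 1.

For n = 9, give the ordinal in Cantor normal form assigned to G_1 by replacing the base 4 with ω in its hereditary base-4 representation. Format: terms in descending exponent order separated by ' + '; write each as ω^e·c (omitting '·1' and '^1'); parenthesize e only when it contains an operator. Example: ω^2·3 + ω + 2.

9 —HB3→ 3^2 —bump→ 4^2 = 16 —(−1)→ 15
15 —HB4→ 3·4 + 3 —bump→ 3·5 + 3 = 18 —(−1)→ 17

ω·3 + 3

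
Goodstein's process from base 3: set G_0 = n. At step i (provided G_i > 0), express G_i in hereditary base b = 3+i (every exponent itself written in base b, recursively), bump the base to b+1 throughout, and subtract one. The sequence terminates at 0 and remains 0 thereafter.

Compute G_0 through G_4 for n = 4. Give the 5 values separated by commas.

4, 4, 4, 3, 2

[0] 4 ≡ 3 + 1 (base 3). Lift 4: 5. −1: 4.
[1] 4 ≡ 4 (base 4). Lift 5: 5. −1: 4.
[2] 4 ≡ 4 (base 5). Lift 6: 4. −1: 3.
[3] 3 ≡ 3 (base 6). Lift 7: 3. −1: 2.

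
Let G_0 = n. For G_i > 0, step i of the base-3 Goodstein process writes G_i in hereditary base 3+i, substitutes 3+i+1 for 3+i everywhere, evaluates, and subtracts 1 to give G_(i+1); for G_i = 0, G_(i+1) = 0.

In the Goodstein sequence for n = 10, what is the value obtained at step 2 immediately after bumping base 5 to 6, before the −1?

28

10 —HB3→ 3^2 + 1 —bump→ 4^2 + 1 = 17 —(−1)→ 16
16 —HB4→ 4^2 —bump→ 5^2 = 25 —(−1)→ 24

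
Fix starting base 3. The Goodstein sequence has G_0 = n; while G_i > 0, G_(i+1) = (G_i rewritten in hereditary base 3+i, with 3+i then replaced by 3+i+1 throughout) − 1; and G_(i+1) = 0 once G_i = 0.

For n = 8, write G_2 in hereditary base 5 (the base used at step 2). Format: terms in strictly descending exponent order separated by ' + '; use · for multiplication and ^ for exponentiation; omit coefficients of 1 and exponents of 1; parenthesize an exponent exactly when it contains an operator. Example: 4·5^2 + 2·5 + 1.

G_0=8  [base 3] 2·3 + 2  →[3↦4]→  2·4 + 2 = 10  −1 ⇒ G_1=9
G_1=9  [base 4] 2·4 + 1  →[4↦5]→  2·5 + 1 = 11  −1 ⇒ G_2=10
G_2=10  [base 5] 2·5  →[5↦6]→  2·6 = 12  −1 ⇒ G_3=11

2·5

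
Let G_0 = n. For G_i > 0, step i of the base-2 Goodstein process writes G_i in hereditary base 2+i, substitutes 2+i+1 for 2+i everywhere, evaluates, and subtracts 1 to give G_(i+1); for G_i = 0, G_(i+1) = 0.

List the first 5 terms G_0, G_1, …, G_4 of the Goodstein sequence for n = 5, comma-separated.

(0) 5|_2 = 2^2 + 1 ↦ 3^3 + 1|_3 = 28 ⇒ 27
(1) 27|_3 = 3^3 ↦ 4^4|_4 = 256 ⇒ 255
(2) 255|_4 = 3·4^3 + 3·4^2 + 3·4 + 3 ↦ 3·5^3 + 3·5^2 + 3·5 + 3|_5 = 468 ⇒ 467
(3) 467|_5 = 3·5^3 + 3·5^2 + 3·5 + 2 ↦ 3·6^3 + 3·6^2 + 3·6 + 2|_6 = 776 ⇒ 775

5, 27, 255, 467, 775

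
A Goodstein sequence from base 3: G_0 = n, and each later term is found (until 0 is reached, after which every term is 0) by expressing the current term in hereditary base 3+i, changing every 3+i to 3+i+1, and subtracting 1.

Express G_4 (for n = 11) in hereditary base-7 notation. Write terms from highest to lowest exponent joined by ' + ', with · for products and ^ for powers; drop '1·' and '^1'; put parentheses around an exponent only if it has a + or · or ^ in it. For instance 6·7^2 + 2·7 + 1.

[0] 11 ≡ 3^2 + 2 (base 3). Lift 4: 18. −1: 17.
[1] 17 ≡ 4^2 + 1 (base 4). Lift 5: 26. −1: 25.
[2] 25 ≡ 5^2 (base 5). Lift 6: 36. −1: 35.
[3] 35 ≡ 5·6 + 5 (base 6). Lift 7: 40. −1: 39.

5·7 + 4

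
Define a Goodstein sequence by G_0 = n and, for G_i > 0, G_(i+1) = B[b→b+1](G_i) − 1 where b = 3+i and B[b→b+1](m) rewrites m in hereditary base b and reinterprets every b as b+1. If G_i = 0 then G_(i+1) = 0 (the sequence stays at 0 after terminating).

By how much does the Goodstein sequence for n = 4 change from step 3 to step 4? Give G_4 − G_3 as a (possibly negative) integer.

(0) 4|_3 = 3 + 1 ↦ 4 + 1|_4 = 5 ⇒ 4
(1) 4|_4 = 4 ↦ 5|_5 = 5 ⇒ 4
(2) 4|_5 = 4 ↦ 4|_6 = 4 ⇒ 3
(3) 3|_6 = 3 ↦ 3|_7 = 3 ⇒ 2

-1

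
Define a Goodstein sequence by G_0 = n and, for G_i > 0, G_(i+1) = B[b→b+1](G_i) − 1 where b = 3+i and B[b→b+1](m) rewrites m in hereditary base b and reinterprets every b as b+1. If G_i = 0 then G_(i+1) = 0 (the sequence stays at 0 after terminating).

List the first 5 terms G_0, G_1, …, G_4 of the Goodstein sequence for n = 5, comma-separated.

i=0: 5 = 3 + 2 (b=3); 3→4: 4 + 2 = 6; 6−1 = 5
i=1: 5 = 4 + 1 (b=4); 4→5: 5 + 1 = 6; 6−1 = 5
i=2: 5 = 5 (b=5); 5→6: 6 = 6; 6−1 = 5
i=3: 5 = 5 (b=6); 6→7: 5 = 5; 5−1 = 4

5, 5, 5, 5, 4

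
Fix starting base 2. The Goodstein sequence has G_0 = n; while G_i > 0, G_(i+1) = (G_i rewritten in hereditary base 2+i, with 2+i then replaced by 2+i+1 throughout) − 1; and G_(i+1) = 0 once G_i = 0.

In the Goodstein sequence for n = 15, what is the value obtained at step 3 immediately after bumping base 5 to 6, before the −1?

base 2: 15 = 2^(2 + 1) + 2^2 + 2 + 1; at 3: 3^(3 + 1) + 3^3 + 3 + 1 = 112; next = 111
base 3: 111 = 3^(3 + 1) + 3^3 + 3; at 4: 4^(4 + 1) + 4^4 + 4 = 1284; next = 1283
base 4: 1283 = 4^(4 + 1) + 4^4 + 3; at 5: 5^(5 + 1) + 5^5 + 3 = 18753; next = 18752

326594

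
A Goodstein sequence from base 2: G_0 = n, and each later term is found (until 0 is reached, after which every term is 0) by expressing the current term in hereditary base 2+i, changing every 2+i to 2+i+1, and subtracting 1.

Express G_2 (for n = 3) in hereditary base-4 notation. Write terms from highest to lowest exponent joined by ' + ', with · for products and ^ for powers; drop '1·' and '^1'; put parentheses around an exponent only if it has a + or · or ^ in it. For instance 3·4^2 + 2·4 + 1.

3

[0] 3 ≡ 2 + 1 (base 2). Lift 3: 4. −1: 3.
[1] 3 ≡ 3 (base 3). Lift 4: 4. −1: 3.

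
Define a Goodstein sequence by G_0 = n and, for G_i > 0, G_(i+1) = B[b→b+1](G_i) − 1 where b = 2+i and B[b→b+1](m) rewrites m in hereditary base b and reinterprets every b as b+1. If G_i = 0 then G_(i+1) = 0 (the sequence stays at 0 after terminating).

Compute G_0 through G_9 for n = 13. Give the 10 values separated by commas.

(0) 13|_2 = 2^(2 + 1) + 2^2 + 1 ↦ 3^(3 + 1) + 3^3 + 1|_3 = 109 ⇒ 108
(1) 108|_3 = 3^(3 + 1) + 3^3 ↦ 4^(4 + 1) + 4^4|_4 = 1280 ⇒ 1279
(2) 1279|_4 = 4^(4 + 1) + 3·4^3 + 3·4^2 + 3·4 + 3 ↦ 5^(5 + 1) + 3·5^3 + 3·5^2 + 3·5 + 3|_5 = 16093 ⇒ 16092
(3) 16092|_5 = 5^(5 + 1) + 3·5^3 + 3·5^2 + 3·5 + 2 ↦ 6^(6 + 1) + 3·6^3 + 3·6^2 + 3·6 + 2|_6 = 280712 ⇒ 280711
(4) 280711|_6 = 6^(6 + 1) + 3·6^3 + 3·6^2 + 3·6 + 1 ↦ 7^(7 + 1) + 3·7^3 + 3·7^2 + 3·7 + 1|_7 = 5765999 ⇒ 5765998
(5) 5765998|_7 = 7^(7 + 1) + 3·7^3 + 3·7^2 + 3·7 ↦ 8^(8 + 1) + 3·8^3 + 3·8^2 + 3·8|_8 = 134219480 ⇒ 134219479
(6) 134219479|_8 = 8^(8 + 1) + 3·8^3 + 3·8^2 + 2·8 + 7 ↦ 9^(9 + 1) + 3·9^3 + 3·9^2 + 2·9 + 7|_9 = 3486786856 ⇒ 3486786855
(7) 3486786855|_9 = 9^(9 + 1) + 3·9^3 + 3·9^2 + 2·9 + 6 ↦ 10^(10 + 1) + 3·10^3 + 3·10^2 + 2·10 + 6|_10 = 100000003326 ⇒ 100000003325
(8) 100000003325|_10 = 10^(10 + 1) + 3·10^3 + 3·10^2 + 2·10 + 5 ↦ 11^(11 + 1) + 3·11^3 + 3·11^2 + 2·11 + 5|_11 = 3138428381104 ⇒ 3138428381103

13, 108, 1279, 16092, 280711, 5765998, 134219479, 3486786855, 100000003325, 3138428381103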